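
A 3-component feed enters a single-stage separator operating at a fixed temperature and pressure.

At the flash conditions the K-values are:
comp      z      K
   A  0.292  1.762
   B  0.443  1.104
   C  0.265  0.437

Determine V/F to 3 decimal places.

Newton–Raphson from V/F = 0.42:
  V/F = 0.420: g = 0.0173, g' = -0.246 → V/F = 0.490
  V/F = 0.490: g = -0.0003, g' = -0.254 → V/F = 0.489
Converged at V/F = 0.489.

V/F = 0.489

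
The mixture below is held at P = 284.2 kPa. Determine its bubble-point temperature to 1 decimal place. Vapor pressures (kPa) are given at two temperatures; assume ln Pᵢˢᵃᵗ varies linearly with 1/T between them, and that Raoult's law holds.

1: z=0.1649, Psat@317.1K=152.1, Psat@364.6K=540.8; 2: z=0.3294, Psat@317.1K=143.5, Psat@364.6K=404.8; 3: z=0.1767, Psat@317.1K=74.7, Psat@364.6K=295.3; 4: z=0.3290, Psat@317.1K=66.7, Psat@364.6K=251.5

T = 354.5 K

Bubble-point temperature: ΣzᵢPᵢˢᵃᵗ(T) = P. Interpolate ln Pᵢˢᵃᵗ = aᵢ + bᵢ/T.
  T = 317.1 K: ΣzᵢPᵢˢᵃᵗ = 107.49 kPa
  T = 364.6 K: ΣzᵢPᵢˢᵃᵗ = 357.44 kPa
  T = 340.9 K: ΣzᵢPᵢˢᵃᵗ = 204.16 kPa
  T = 352.8 K: ΣzᵢPᵢˢᵃᵗ = 272.87 kPa
  T = 358.7 K: ΣzᵢPᵢˢᵃᵗ = 312.96 kPa
  T = 355.8 K: ΣzᵢPᵢˢᵃᵗ = 292.73 kPa
  T = 354.3 K: ΣzᵢPᵢˢᵃᵗ = 282.67 kPa
Interpolating between 354.3 K and 355.8 K gives T ≈ 354.5 K.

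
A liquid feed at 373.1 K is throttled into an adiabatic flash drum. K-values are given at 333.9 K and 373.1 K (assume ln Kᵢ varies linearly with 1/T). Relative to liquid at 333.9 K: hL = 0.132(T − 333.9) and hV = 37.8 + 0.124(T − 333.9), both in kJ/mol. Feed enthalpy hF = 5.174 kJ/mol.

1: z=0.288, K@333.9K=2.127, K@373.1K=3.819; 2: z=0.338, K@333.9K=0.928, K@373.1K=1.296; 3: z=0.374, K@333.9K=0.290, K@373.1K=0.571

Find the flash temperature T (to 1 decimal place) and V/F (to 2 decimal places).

T = 336.4 K, V/F = 0.13

Adiabatic flash: solve Rachford–Rice at each trial T, then check hF = ψ·hV(T) + (1−ψ)·hL(T).
  T = 333.9 K: K = (2.127, 0.928, 0.290), RR gives ψ = 0.064, H_out = 2.427 kJ/mol
  T = 373.1 K: K = (3.819, 1.296, 0.571), RR gives ψ = 1.000, H_out = 42.661 kJ/mol
  T = 353.5 K: K = (2.897, 1.107, 0.415), RR gives ψ = 0.510, H_out = 21.773 kJ/mol
  T = 343.7 K: K = (2.493, 1.016, 0.349), RR gives ψ = 0.299, H_out = 12.580 kJ/mol
  T = 338.8 K: K = (2.305, 0.972, 0.318), RR gives ψ = 0.188, H_out = 7.735 kJ/mol
  T = 336.4 K: K = (2.217, 0.950, 0.304), RR gives ψ = 0.129, H_out = 5.210 kJ/mol
  T = 335.1 K: K = (2.170, 0.939, 0.297), RR gives ψ = 0.096, H_out = 3.785 kJ/mol
Linear interpolation between T = 335.1 (H_out = 3.785) and T = 336.4 (H_out = 5.210) on hF = 5.174 gives T ≈ 336.4 K, at which ψ = 0.13.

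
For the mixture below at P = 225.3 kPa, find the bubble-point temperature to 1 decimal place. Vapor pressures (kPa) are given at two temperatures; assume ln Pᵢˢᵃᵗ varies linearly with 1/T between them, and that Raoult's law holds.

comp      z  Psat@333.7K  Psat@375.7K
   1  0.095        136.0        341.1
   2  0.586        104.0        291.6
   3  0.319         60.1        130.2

Bubble-point temperature: ΣzᵢPᵢˢᵃᵗ(T) = P. Interpolate ln Pᵢˢᵃᵗ = aᵢ + bᵢ/T.
  T = 333.7 K: ΣzᵢPᵢˢᵃᵗ = 93.04 kPa
  T = 375.7 K: ΣzᵢPᵢˢᵃᵗ = 244.82 kPa
  T = 354.7 K: ΣzᵢPᵢˢᵃᵗ = 155.11 kPa
  T = 365.2 K: ΣzᵢPᵢˢᵃᵗ = 196.10 kPa
  T = 370.4 K: ΣzᵢPᵢˢᵃᵗ = 219.21 kPa
  T = 373.0 K: ΣzᵢPᵢˢᵃᵗ = 231.50 kPa
Interpolating between 370.4 K and 373.0 K gives T ≈ 371.7 K.

T = 371.7 K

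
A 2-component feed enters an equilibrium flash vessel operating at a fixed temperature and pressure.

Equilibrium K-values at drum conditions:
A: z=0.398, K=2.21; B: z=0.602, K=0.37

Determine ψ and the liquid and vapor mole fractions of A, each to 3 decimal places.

ψ = 0.134, x_A = 0.342, y_A = 0.757

Material balance + equilibrium reduce to Σ zᵢ(Kᵢ−1)/(1+ψ(Kᵢ−1)) = 0.
Feasibility: ΣzᵢKᵢ = 1.102, Σzᵢ/Kᵢ = 1.807 — both > 1, two phases present.
Binary case is linear: z₁(K₁−1)(1+ψ(K₂−1)) + z₂(K₂−1)(1+ψ(K₁−1)) = 0
⇒ ψ = [z₁(K₁−1)+z₂(K₂−1)] / [−(K₁−1)(K₂−1)] = 0.1023/0.7623 = 0.134
Compositions from xᵢ = zᵢ/(1+ψ(Kᵢ−1)), yᵢ = Kᵢxᵢ:
  A: x = 0.342, y = 0.757
  B: x = 0.658, y = 0.243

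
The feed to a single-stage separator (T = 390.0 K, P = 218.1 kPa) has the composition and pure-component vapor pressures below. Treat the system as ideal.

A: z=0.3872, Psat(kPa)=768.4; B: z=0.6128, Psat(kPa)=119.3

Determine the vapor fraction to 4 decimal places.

ψ = 0.6119

Raoult's law: Kᵢ = Pᵢˢᵃᵗ/P = Pᵢˢᵃᵗ/218.1.
  K_A = 768.4/218.1 = 3.523155, K_B = 119.3/218.1 = 0.546997
Binary case is linear: z₁(K₁−1)(1+ψ(K₂−1)) + z₂(K₂−1)(1+ψ(K₁−1)) = 0
⇒ ψ = [z₁(K₁−1)+z₂(K₂−1)] / [−(K₁−1)(K₂−1)] = 0.69937/1.14300 = 0.6119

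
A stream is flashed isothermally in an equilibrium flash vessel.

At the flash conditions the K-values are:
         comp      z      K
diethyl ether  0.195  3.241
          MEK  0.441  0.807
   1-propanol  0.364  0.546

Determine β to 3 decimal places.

β = 0.258

Material balance + equilibrium reduce to Σ zᵢ(Kᵢ−1)/(1+β(Kᵢ−1)) = 0.
Check two-phase: ΣzᵢKᵢ = 1.187 > 1 and Σzᵢ/Kᵢ = 1.273 > 1, so g(0) = 0.187 > 0 and g(1) = -0.273 < 0.
Newton iteration, β⁰ = 0.5:
  β = 0.500: g = -0.1019, g' = -0.363 → β = 0.220
  β = 0.220: g = 0.0204, g' = -0.550 → β = 0.257
  β = 0.257: g = 0.0008, g' = -0.509 → β = 0.258
Converged at β = 0.258.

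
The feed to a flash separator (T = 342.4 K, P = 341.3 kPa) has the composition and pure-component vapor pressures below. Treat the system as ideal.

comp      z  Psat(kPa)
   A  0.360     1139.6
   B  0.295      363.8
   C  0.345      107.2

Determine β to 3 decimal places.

β = 0.559

Raoult's law: Kᵢ = Pᵢˢᵃᵗ/P = Pᵢˢᵃᵗ/341.3.
  K_A = 1139.6/341.3 = 3.33900, K_B = 363.8/341.3 = 1.06592, K_C = 107.2/341.3 = 0.31409
Material balance + equilibrium reduce to Σ zᵢ(Kᵢ−1)/(1+β(Kᵢ−1)) = 0.
Feasibility: ΣzᵢKᵢ = 1.625, Σzᵢ/Kᵢ = 1.483 — both > 1, two phases present.
Newton–Raphson from β = 0.5:
  β = 0.500: g = 0.0468, g' = -0.796 → β = 0.559
Converged at β = 0.559.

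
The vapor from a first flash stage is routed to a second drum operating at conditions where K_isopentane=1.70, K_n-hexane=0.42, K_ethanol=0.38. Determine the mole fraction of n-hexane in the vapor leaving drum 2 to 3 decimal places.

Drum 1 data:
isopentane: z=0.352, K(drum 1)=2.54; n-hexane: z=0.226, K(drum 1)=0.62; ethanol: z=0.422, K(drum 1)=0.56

y_n-hexane (drum 2) = 0.082

Drum 1:
Material balance + equilibrium reduce to Σ zᵢ(Kᵢ−1)/(1+ψ₁(Kᵢ−1)) = 0.
Feasibility: ΣzᵢKᵢ = 1.271, Σzᵢ/Kᵢ = 1.257 — both > 1, two phases present.
Iterate (Newton) starting at ψ₁ = 0.68:
  ψ₁ = 0.680: g = -0.1160, g' = -0.425 → ψ₁ = 0.407
  ψ₁ = 0.407: g = 0.0054, g' = -0.482 → ψ₁ = 0.418
Converged at ψ₁ = 0.418.
Drum-1 compositions:
  isopentane: x = 0.214, y = 0.544
  n-hexane: x = 0.269, y = 0.167
  ethanol: x = 0.517, y = 0.290
Drum-2 feed = drum-1 vapor: z₂ = (0.5438, 0.1666, 0.2896).
Drum 2:
Let ψ₂ = V/F and solve Σ zᵢ(Kᵢ−1)/(1+ψ₂(Kᵢ−1)) = 0.
Feasibility: ΣzᵢKᵢ = 1.104, Σzᵢ/Kᵢ = 1.479 — both > 1, two phases present.
Iterate (Newton) starting at ψ₂ = 0.36:
  ψ₂ = 0.360: g = -0.0493, g' = -0.444 → ψ₂ = 0.249
  ψ₂ = 0.249: g = -0.0012, g' = -0.425 → ψ₂ = 0.246
Converged at ψ₂ = 0.246.
  isopentane: x = 0.464, y = 0.788
  n-hexane: x = 0.194, y = 0.082
  ethanol: x = 0.342, y = 0.130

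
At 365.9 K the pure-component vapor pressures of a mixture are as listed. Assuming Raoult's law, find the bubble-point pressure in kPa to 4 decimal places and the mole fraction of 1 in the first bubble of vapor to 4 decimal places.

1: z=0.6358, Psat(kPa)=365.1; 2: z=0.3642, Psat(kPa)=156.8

At the bubble point ψ → 0, so ΣzᵢKᵢ = 1 with Kᵢ = Pᵢˢᵃᵗ/P ⇒ P = ΣzᵢPᵢˢᵃᵗ.
P = 0.6358·365.1 + 0.3642·156.8 = 289.2371 kPa
yᵢ = zᵢPᵢˢᵃᵗ/P ⇒ y_1 = 0.6358·365.1/289.2371 = 0.8026

Pbub = 289.2371 kPa, y_1 = 0.8026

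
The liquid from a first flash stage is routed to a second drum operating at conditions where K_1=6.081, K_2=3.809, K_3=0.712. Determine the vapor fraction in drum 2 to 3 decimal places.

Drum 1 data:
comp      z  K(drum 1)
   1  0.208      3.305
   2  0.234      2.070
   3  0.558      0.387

Drum 1:
Rachford–Rice: g(ψ₁) = Σ zᵢ(Kᵢ−1)/(1+ψ₁(Kᵢ−1)) = 0.
Check two-phase: ΣzᵢKᵢ = 1.388 > 1 and Σzᵢ/Kᵢ = 1.618 > 1, so g(0) = 0.388 > 0 and g(1) = -0.618 < 0.
Newton–Raphson from ψ₁ = 0.5:
  ψ₁ = 0.500: g = -0.1074, g' = -0.788 → ψ₁ = 0.364
  ψ₁ = 0.364: g = 0.0008, g' = -0.813 → ψ₁ = 0.365
Converged at ψ₁ = 0.365.
Drum-1 compositions:
  1: x = 0.113, y = 0.373
  2: x = 0.168, y = 0.348
  3: x = 0.719, y = 0.278
Drum-2 feed = drum-1 liquid: z₂ = (0.1130, 0.1683, 0.7187).
Drum 2:
Let ψ₂ = V/F and solve Σ zᵢ(Kᵢ−1)/(1+ψ₂(Kᵢ−1)) = 0.
g(0) = ΣzᵢKᵢ − 1 = 0.840 and g(1) = 1 − Σzᵢ/Kᵢ = -0.072, so a root lies in (0, 1).
Newton–Raphson from ψ₂ = 0.67:
  ψ₂ = 0.670: g = 0.0379, g' = -0.402 → ψ₂ = 0.764
  ψ₂ = 0.764: g = 0.0024, g' = -0.354 → ψ₂ = 0.771
Converged at ψ₂ = 0.771.
  1: x = 0.023, y = 0.140
  2: x = 0.053, y = 0.202
  3: x = 0.924, y = 0.658

V/F (drum 2) = 0.771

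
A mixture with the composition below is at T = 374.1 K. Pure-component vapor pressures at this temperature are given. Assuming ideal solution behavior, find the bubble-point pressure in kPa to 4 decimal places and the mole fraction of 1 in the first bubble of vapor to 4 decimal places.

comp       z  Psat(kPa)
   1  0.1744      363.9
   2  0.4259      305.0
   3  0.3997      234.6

Pbub = 287.1333 kPa, y_1 = 0.2210

At the bubble point ψ → 0, so ΣzᵢKᵢ = 1 with Kᵢ = Pᵢˢᵃᵗ/P ⇒ P = ΣzᵢPᵢˢᵃᵗ.
P = 0.1744·363.9 + 0.4259·305.0 + 0.3997·234.6 = 287.1333 kPa
yᵢ = zᵢPᵢˢᵃᵗ/P ⇒ y_1 = 0.1744·363.9/287.1333 = 0.2210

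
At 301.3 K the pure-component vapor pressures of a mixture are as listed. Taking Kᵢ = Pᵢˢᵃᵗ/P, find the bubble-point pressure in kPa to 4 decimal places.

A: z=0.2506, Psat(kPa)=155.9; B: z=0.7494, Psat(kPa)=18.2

At the bubble point ψ → 0, so ΣzᵢKᵢ = 1 with Kᵢ = Pᵢˢᵃᵗ/P ⇒ P = ΣzᵢPᵢˢᵃᵗ.
P = 0.2506·155.9 + 0.7494·18.2 = 52.7076 kPa

Pbub = 52.7076 kPa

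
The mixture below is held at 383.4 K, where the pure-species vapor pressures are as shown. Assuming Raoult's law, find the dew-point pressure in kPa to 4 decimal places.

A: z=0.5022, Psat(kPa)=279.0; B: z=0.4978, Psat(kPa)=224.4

Pdew = 248.8577 kPa

At the dew point ψ → 1, so Σzᵢ/Kᵢ = 1 with Kᵢ = Pᵢˢᵃᵗ/P ⇒ 1/P = Σzᵢ/Pᵢˢᵃᵗ.
1/P = 0.5022/279.0 + 0.4978/224.4 = 0.0040184 ⇒ P = 248.8577 kPa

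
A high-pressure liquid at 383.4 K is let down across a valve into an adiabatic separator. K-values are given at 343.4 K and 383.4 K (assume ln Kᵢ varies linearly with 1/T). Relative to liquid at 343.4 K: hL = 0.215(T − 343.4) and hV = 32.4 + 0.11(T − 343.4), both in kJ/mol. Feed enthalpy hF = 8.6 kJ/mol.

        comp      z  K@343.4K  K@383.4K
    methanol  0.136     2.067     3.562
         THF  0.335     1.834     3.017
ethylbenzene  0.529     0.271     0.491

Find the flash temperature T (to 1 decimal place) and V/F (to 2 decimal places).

Adiabatic flash: solve Rachford–Rice at each trial T, then check hF = ψ·hV(T) + (1−ψ)·hL(T).
  T = 343.4 K: K = (2.067, 1.834, 0.271), RR gives ψ = 0.059, H_out = 1.903 kJ/mol
  T = 383.4 K: K = (3.562, 3.017, 0.491), RR gives ψ = 0.680, H_out = 27.784 kJ/mol
  T = 363.4 K: K = (2.754, 2.385, 0.371), RR gives ψ = 0.392, H_out = 16.186 kJ/mol
  T = 353.4 K: K = (2.396, 2.099, 0.318), RR gives ψ = 0.243, H_out = 9.776 kJ/mol
  T = 348.4 K: K = (2.228, 1.964, 0.294), RR gives ψ = 0.158, H_out = 6.101 kJ/mol
  T = 350.9 K: K = (2.311, 2.031, 0.306), RR gives ψ = 0.202, H_out = 7.992 kJ/mol
  T = 352.1 K: K = (2.351, 2.063, 0.312), RR gives ψ = 0.222, H_out = 8.860 kJ/mol
Linear interpolation between T = 350.9 (H_out = 7.992) and T = 352.1 (H_out = 8.860) on hF = 8.6 gives T ≈ 351.7 K, at which ψ = 0.22.

T = 351.7 K, V/F = 0.22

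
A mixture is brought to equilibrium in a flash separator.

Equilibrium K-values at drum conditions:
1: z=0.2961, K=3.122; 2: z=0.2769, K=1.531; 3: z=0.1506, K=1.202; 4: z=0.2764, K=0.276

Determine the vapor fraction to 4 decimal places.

ψ = 0.6774

Rachford–Rice: g(ψ) = Σ zᵢ(Kᵢ−1)/(1+ψ(Kᵢ−1)) = 0.
g(0) = ΣzᵢKᵢ − 1 = 0.6057 and g(1) = 1 − Σzᵢ/Kᵢ = -0.4024, so a root lies in (0, 1).
Iterate (Newton) starting at ψ = 0.5:
  ψ = 0.5000: g = 0.13502, g' = -0.7236 → ψ = 0.6866
  ψ = 0.6866: g = -0.00771, g' = -0.8404 → ψ = 0.6774
Converged at ψ = 0.6774.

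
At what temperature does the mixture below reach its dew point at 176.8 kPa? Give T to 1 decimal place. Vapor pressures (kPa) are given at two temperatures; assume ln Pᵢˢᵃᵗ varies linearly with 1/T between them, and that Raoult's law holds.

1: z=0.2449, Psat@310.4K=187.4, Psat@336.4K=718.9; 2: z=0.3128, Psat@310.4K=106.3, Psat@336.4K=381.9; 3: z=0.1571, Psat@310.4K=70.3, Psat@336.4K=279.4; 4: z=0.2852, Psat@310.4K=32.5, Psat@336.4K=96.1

T = 332.0 K

Dew-point temperature: Σzᵢ·P/Pᵢˢᵃᵗ(T) = 1. Interpolate ln Pᵢˢᵃᵗ = aᵢ + bᵢ/T.
  T = 310.4 K: ΣzᵢP/Pᵢˢᵃᵗ = 2.6979
  T = 336.4 K: ΣzᵢP/Pᵢˢᵃᵗ = 0.8291
  T = 323.4 K: ΣzᵢP/Pᵢˢᵃᵗ = 1.4579
  T = 329.9 K: ΣzᵢP/Pᵢˢᵃᵗ = 1.0929
  T = 333.1 K: ΣzᵢP/Pᵢˢᵃᵗ = 0.9526
  T = 331.5 K: ΣzᵢP/Pᵢˢᵃᵗ = 1.0200
Interpolating between 331.5 K and 333.1 K gives T ≈ 332.0 K.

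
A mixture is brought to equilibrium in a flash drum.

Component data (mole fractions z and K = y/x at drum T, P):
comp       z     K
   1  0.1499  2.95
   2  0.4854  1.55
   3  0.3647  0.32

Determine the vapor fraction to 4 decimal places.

ψ = 0.4703

Let ψ = V/F and solve Σ zᵢ(Kᵢ−1)/(1+ψ(Kᵢ−1)) = 0.
Check two-phase: ΣzᵢKᵢ = 1.3113 > 1 and Σzᵢ/Kᵢ = 1.5037 > 1, so g(0) = 0.3113 > 0 and g(1) = -0.5037 < 0.
Newton iteration, ψ⁰ = 0.54:
  ψ = 0.5400: g = -0.04369, g' = -0.6437 → ψ = 0.4721
  ψ = 0.4721: g = -0.00113, g' = -0.6129 → ψ = 0.4703
Converged at ψ = 0.4703.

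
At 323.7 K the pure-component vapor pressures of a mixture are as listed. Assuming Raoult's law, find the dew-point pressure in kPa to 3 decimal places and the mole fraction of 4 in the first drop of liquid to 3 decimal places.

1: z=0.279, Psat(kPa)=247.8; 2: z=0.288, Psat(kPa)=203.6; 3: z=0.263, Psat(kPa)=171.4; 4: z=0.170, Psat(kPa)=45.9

At the dew point ψ → 1, so Σzᵢ/Kᵢ = 1 with Kᵢ = Pᵢˢᵃᵗ/P ⇒ 1/P = Σzᵢ/Pᵢˢᵃᵗ.
1/P = 0.279/247.8 + 0.288/203.6 + 0.263/171.4 + 0.170/45.9 = 0.007779 ⇒ P = 128.558 kPa
xᵢ = zᵢP/Pᵢˢᵃᵗ ⇒ x_4 = 0.170·128.558/45.9 = 0.476

Pdew = 128.558 kPa, x_4 = 0.476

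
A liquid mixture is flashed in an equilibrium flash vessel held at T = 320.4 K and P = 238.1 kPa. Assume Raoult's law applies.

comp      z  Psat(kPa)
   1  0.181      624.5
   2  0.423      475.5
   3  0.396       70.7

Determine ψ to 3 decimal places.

Raoult's law: Kᵢ = Pᵢˢᵃᵗ/P = Pᵢˢᵃᵗ/238.1.
  K_1 = 624.5/238.1 = 2.62285, K_2 = 475.5/238.1 = 1.99706, K_3 = 70.7/238.1 = 0.29693
Newton iteration, ψ⁰ = 0.69:
  ψ = 0.690: g = -0.1523, g' = -0.992 → ψ = 0.536
  ψ = 0.536: g = -0.0152, g' = -0.819 → ψ = 0.518
Converged at ψ = 0.518.

ψ = 0.518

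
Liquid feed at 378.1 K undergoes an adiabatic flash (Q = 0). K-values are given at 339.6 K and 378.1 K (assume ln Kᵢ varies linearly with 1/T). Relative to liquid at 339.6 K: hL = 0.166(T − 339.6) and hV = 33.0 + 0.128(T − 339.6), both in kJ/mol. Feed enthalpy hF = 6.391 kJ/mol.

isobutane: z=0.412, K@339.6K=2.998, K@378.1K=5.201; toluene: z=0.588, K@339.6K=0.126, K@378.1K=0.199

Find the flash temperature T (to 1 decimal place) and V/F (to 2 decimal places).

Adiabatic flash: solve Rachford–Rice at each trial T, then check hF = ψ·hV(T) + (1−ψ)·hL(T).
  T = 339.6 K: K = (2.998, 0.126), RR gives ψ = 0.177, H_out = 5.844 kJ/mol
  T = 378.1 K: K = (5.201, 0.199), RR gives ψ = 0.374, H_out = 18.198 kJ/mol
  T = 358.9 K: K = (4.010, 0.160), RR gives ψ = 0.295, H_out = 12.735 kJ/mol
  T = 349.2 K: K = (3.479, 0.143), RR gives ψ = 0.243, H_out = 9.533 kJ/mol
  T = 344.4 K: K = (3.233, 0.134), RR gives ψ = 0.212, H_out = 7.770 kJ/mol
  T = 342.0 K: K = (3.114, 0.130), RR gives ψ = 0.195, H_out = 6.830 kJ/mol
Linear interpolation between T = 339.6 (H_out = 5.844) and T = 342.0 (H_out = 6.830) on hF = 6.391 gives T ≈ 340.9 K, at which ψ = 0.19.

T = 340.9 K, V/F = 0.19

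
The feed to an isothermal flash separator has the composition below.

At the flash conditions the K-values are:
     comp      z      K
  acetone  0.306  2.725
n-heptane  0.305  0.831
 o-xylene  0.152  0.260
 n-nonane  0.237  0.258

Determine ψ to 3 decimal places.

Let ψ = V/F and solve Σ zᵢ(Kᵢ−1)/(1+ψ(Kᵢ−1)) = 0.
Check two-phase: ΣzᵢKᵢ = 1.188 > 1 and Σzᵢ/Kᵢ = 1.983 > 1, so g(0) = 0.188 > 0 and g(1) = -0.983 < 0.
Iterate (Newton) starting at ψ = 0.5:
  ψ = 0.500: g = -0.2310, g' = -0.812 → ψ = 0.216
  ψ = 0.216: g = -0.0119, g' = -0.796 → ψ = 0.201
Converged at ψ = 0.201.

ψ = 0.201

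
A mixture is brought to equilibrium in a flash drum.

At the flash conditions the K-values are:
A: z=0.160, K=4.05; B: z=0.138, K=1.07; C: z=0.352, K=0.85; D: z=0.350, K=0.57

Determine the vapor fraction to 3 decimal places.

ψ = 0.379

Let ψ = V/F and solve Σ zᵢ(Kᵢ−1)/(1+ψ(Kᵢ−1)) = 0.
g(0) = ΣzᵢKᵢ − 1 = 0.294 and g(1) = 1 − Σzᵢ/Kᵢ = -0.197, so a root lies in (0, 1).
Newton–Raphson from ψ = 0.43:
  ψ = 0.430: g = -0.0206, g' = -0.386 → ψ = 0.377
  ψ = 0.377: g = 0.0010, g' = -0.424 → ψ = 0.379
Converged at ψ = 0.379.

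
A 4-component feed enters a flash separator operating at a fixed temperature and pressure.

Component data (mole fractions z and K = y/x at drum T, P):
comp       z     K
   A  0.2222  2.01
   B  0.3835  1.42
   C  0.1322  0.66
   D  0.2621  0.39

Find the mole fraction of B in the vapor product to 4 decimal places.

y_B = 0.4509

Material balance + equilibrium reduce to Σ zᵢ(Kᵢ−1)/(1+V/F(Kᵢ−1)) = 0.
Feasibility: ΣzᵢKᵢ = 1.1807, Σzᵢ/Kᵢ = 1.2530 — both > 1, two phases present.
Newton iteration, V/F⁰ = 0.43:
  V/F = 0.4300: g = 0.02352, g' = -0.3589 → V/F = 0.4955
  V/F = 0.4955: g = -0.00032, g' = -0.3695 → V/F = 0.4947
Converged at V/F = 0.4947.
Compositions from xᵢ = zᵢ/(1+V/F(Kᵢ−1)), yᵢ = Kᵢxᵢ:
  A: x = 0.1482, y = 0.2978
  B: x = 0.3175, y = 0.4509
  C: x = 0.1589, y = 0.1049
  D: x = 0.3754, y = 0.1464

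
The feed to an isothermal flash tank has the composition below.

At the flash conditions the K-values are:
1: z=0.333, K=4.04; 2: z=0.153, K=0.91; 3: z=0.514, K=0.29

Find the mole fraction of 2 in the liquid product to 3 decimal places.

x_2 = 0.158

Material balance + equilibrium reduce to Σ zᵢ(Kᵢ−1)/(1+ψ(Kᵢ−1)) = 0.
Feasibility: ΣzᵢKᵢ = 1.634, Σzᵢ/Kᵢ = 2.023 — both > 1, two phases present.
Iterate (Newton) starting at ψ = 0.5:
  ψ = 0.500: g = -0.1785, g' = -1.109 → ψ = 0.339
  ψ = 0.339: g = 0.0037, g' = -1.197 → ψ = 0.342
Converged at ψ = 0.342.
Compositions from xᵢ = zᵢ/(1+ψ(Kᵢ−1)), yᵢ = Kᵢxᵢ:
  1: x = 0.163, y = 0.659
  2: x = 0.158, y = 0.144
  3: x = 0.679, y = 0.197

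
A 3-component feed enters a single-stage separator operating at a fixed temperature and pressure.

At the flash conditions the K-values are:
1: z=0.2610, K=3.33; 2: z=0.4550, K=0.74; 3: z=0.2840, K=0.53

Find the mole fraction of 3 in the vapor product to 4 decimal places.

Let β = V/F and solve Σ zᵢ(Kᵢ−1)/(1+β(Kᵢ−1)) = 0.
Feasibility: ΣzᵢKᵢ = 1.3563, Σzᵢ/Kᵢ = 1.2291 — both > 1, two phases present.
Newton iteration, β⁰ = 0.69:
  β = 0.6900: g = -0.10850, g' = -0.3915 → β = 0.4128
  β = 0.4128: g = 0.01183, g' = -0.5033 → β = 0.4363
  β = 0.4363: g = 0.00020, g' = -0.4868 → β = 0.4367
Converged at β = 0.4367.
Compositions from xᵢ = zᵢ/(1+β(Kᵢ−1)), yᵢ = Kᵢxᵢ:
  1: x = 0.1294, y = 0.4308
  2: x = 0.5133, y = 0.3798
  3: x = 0.3574, y = 0.1894

y_3 = 0.1894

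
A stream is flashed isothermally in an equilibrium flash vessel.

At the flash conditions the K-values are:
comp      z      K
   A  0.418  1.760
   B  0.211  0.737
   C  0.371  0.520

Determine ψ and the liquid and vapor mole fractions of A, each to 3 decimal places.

Newton iteration, ψ⁰ = 0.55:
  ψ = 0.550: g = -0.0828, g' = -0.298 → ψ = 0.272
  ψ = 0.272: g = -0.0013, g' = -0.296 → ψ = 0.268
Converged at ψ = 0.268.
Compositions from xᵢ = zᵢ/(1+ψ(Kᵢ−1)), yᵢ = Kᵢxᵢ:
  A: x = 0.347, y = 0.611
  B: x = 0.227, y = 0.167
  C: x = 0.426, y = 0.221

ψ = 0.268, x_A = 0.347, y_A = 0.611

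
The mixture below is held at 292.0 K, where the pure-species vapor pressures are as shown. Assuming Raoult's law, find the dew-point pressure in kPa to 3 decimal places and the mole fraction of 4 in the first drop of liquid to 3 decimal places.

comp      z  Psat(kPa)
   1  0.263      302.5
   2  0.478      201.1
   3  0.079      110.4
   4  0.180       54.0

At the dew point ψ → 1, so Σzᵢ/Kᵢ = 1 with Kᵢ = Pᵢˢᵃᵗ/P ⇒ 1/P = Σzᵢ/Pᵢˢᵃᵗ.
1/P = 0.263/302.5 + 0.478/201.1 + 0.079/110.4 + 0.180/54.0 = 0.007295 ⇒ P = 137.075 kPa
xᵢ = zᵢP/Pᵢˢᵃᵗ ⇒ x_4 = 0.180·137.075/54.0 = 0.457

Pdew = 137.075 kPa, x_4 = 0.457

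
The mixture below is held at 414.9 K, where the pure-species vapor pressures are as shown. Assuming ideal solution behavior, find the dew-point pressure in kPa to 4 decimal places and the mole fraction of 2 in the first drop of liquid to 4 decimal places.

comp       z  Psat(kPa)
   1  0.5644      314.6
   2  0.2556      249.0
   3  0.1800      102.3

Pdew = 218.3377 kPa, x_2 = 0.2241

At the dew point ψ → 1, so Σzᵢ/Kᵢ = 1 with Kᵢ = Pᵢˢᵃᵗ/P ⇒ 1/P = Σzᵢ/Pᵢˢᵃᵗ.
1/P = 0.5644/314.6 + 0.2556/249.0 + 0.1800/102.3 = 0.0045801 ⇒ P = 218.3377 kPa
xᵢ = zᵢP/Pᵢˢᵃᵗ ⇒ x_2 = 0.2556·218.3377/249.0 = 0.2241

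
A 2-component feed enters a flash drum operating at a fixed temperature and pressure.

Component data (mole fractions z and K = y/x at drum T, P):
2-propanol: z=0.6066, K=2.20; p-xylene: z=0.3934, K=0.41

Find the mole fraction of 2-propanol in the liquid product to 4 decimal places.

x_2-propanol = 0.3296

Let β = V/F and solve Σ zᵢ(Kᵢ−1)/(1+β(Kᵢ−1)) = 0.
g(0) = ΣzᵢKᵢ − 1 = 0.4958 and g(1) = 1 − Σzᵢ/Kᵢ = -0.2352, so a root lies in (0, 1).
Binary case is linear: z₁(K₁−1)(1+β(K₂−1)) + z₂(K₂−1)(1+β(K₁−1)) = 0
⇒ β = [z₁(K₁−1)+z₂(K₂−1)] / [−(K₁−1)(K₂−1)] = 0.49581/0.70800 = 0.7003
Compositions from xᵢ = zᵢ/(1+β(Kᵢ−1)), yᵢ = Kᵢxᵢ:
  2-propanol: x = 0.3296, y = 0.7251
  p-xylene: x = 0.6704, y = 0.2749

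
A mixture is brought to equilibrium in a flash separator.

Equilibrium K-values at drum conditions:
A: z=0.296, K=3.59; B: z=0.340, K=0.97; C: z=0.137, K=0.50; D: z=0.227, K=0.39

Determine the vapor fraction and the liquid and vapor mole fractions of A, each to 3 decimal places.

Rachford–Rice: g(ψ) = Σ zᵢ(Kᵢ−1)/(1+ψ(Kᵢ−1)) = 0.
g(0) = ΣzᵢKᵢ − 1 = 0.549 and g(1) = 1 − Σzᵢ/Kᵢ = -0.289, so a root lies in (0, 1).
Newton iteration, ψ⁰ = 0.5:
  ψ = 0.500: g = 0.0331, g' = -0.613 → ψ = 0.554
  ψ = 0.554: g = 0.0006, g' = -0.593 → ψ = 0.555
Converged at ψ = 0.555.
Compositions from xᵢ = zᵢ/(1+ψ(Kᵢ−1)), yᵢ = Kᵢxᵢ:
  A: x = 0.121, y = 0.436
  B: x = 0.346, y = 0.335
  C: x = 0.190, y = 0.095
  D: x = 0.343, y = 0.134

ψ = 0.555, x_A = 0.121, y_A = 0.436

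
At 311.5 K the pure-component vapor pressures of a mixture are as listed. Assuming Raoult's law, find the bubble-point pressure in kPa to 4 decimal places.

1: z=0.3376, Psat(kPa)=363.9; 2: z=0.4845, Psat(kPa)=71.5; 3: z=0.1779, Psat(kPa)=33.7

Pbub = 163.4896 kPa

At the bubble point ψ → 0, so ΣzᵢKᵢ = 1 with Kᵢ = Pᵢˢᵃᵗ/P ⇒ P = ΣzᵢPᵢˢᵃᵗ.
P = 0.3376·363.9 + 0.4845·71.5 + 0.1779·33.7 = 163.4896 kPa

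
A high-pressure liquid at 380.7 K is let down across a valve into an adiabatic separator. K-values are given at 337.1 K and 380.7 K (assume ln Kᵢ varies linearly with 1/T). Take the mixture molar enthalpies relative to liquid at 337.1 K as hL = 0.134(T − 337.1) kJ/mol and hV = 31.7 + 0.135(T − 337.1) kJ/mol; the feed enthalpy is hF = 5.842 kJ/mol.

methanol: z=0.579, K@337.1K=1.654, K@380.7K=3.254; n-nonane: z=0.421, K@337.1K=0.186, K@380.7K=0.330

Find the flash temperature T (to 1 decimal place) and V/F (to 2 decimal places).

Adiabatic flash: solve Rachford–Rice at each trial T, then check hF = ψ·hV(T) + (1−ψ)·hL(T).
  T = 337.1 K: K = (1.654, 0.186), RR gives ψ = 0.068, H_out = 2.142 kJ/mol
  T = 380.7 K: K = (3.254, 0.330), RR gives ψ = 0.677, H_out = 27.346 kJ/mol
  T = 358.9 K: K = (2.368, 0.252), RR gives ψ = 0.466, H_out = 17.718 kJ/mol
  T = 348.0 K: K = (1.990, 0.218), RR gives ψ = 0.315, H_out = 11.445 kJ/mol
  T = 342.6 K: K = (1.819, 0.202), RR gives ψ = 0.211, H_out = 7.422 kJ/mol
  T = 339.9 K: K = (1.736, 0.194), RR gives ψ = 0.147, H_out = 5.022 kJ/mol
  T = 341.2 K: K = (1.776, 0.198), RR gives ψ = 0.179, H_out = 6.218 kJ/mol
Linear interpolation between T = 339.9 (H_out = 5.022) and T = 341.2 (H_out = 6.218) on hF = 5.842 gives T ≈ 340.8 K, at which ψ = 0.17.

T = 340.8 K, V/F = 0.17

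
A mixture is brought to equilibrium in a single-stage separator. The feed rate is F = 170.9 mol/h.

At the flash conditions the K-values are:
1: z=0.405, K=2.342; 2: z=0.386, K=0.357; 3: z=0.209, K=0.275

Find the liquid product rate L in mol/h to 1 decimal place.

Newton–Raphson from ψ = 0.5:
  ψ = 0.500: g = -0.2782, g' = -0.878 → ψ = 0.183
  ψ = 0.183: g = -0.0198, g' = -0.821 → ψ = 0.159
Converged at ψ = 0.159.
Then V = ψ·F = 0.1592·170.9 = 27.2 mol/h and L = F − V = 143.7 mol/h.

L = 143.7 mol/h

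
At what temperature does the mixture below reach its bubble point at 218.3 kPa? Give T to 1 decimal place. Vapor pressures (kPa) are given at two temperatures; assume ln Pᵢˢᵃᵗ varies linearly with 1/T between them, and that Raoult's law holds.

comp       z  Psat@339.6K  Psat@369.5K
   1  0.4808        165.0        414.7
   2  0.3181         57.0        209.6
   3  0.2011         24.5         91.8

T = 361.3 K

Bubble-point temperature: ΣzᵢPᵢˢᵃᵗ(T) = P. Interpolate ln Pᵢˢᵃᵗ = aᵢ + bᵢ/T.
  T = 339.6 K: ΣzᵢPᵢˢᵃᵗ = 102.39 kPa
  T = 369.5 K: ΣzᵢPᵢˢᵃᵗ = 284.52 kPa
  T = 354.6 K: ΣzᵢPᵢˢᵃᵗ = 174.08 kPa
  T = 362.1 K: ΣzᵢPᵢˢᵃᵗ = 223.86 kPa
  T = 358.4 K: ΣzᵢPᵢˢᵃᵗ = 197.95 kPa
  T = 360.2 K: ΣzᵢPᵢˢᵃᵗ = 210.21 kPa
Interpolating between 360.2 K and 362.1 K gives T ≈ 361.3 K.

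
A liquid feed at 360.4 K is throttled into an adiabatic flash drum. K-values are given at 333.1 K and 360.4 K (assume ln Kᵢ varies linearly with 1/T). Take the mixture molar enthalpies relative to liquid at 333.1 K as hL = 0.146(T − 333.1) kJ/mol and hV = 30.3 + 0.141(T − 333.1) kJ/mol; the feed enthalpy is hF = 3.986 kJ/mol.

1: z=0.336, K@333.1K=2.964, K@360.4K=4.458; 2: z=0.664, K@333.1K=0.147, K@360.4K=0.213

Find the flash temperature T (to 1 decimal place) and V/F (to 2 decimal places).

Adiabatic flash: solve Rachford–Rice at each trial T, then check hF = ψ·hV(T) + (1−ψ)·hL(T).
  T = 333.1 K: K = (2.964, 0.147), RR gives ψ = 0.056, H_out = 1.691 kJ/mol
  T = 360.4 K: K = (4.458, 0.213), RR gives ψ = 0.235, H_out = 11.072 kJ/mol
  T = 346.8 K: K = (3.667, 0.178), RR gives ψ = 0.160, H_out = 6.837 kJ/mol
  T = 340.0 K: K = (3.307, 0.162), RR gives ψ = 0.113, H_out = 4.435 kJ/mol
  T = 336.6 K: K = (3.135, 0.155), RR gives ψ = 0.086, H_out = 3.129 kJ/mol
  T = 338.3 K: K = (3.220, 0.158), RR gives ψ = 0.100, H_out = 3.792 kJ/mol
Linear interpolation between T = 338.3 (H_out = 3.792) and T = 340.0 (H_out = 4.435) on hF = 3.986 gives T ≈ 338.8 K, at which ψ = 0.10.

T = 338.8 K, V/F = 0.10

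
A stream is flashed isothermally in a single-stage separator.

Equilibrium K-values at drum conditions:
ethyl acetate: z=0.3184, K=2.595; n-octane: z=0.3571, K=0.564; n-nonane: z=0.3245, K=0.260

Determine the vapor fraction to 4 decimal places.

ψ = 0.1182

Let ψ = V/F and solve Σ zᵢ(Kᵢ−1)/(1+ψ(Kᵢ−1)) = 0.
Check two-phase: ΣzᵢKᵢ = 1.1120 > 1 and Σzᵢ/Kᵢ = 2.0039 > 1, so g(0) = 0.1120 > 0 and g(1) = -1.0039 < 0.
Iterate (Newton) starting at ψ = 0.5:
  ψ = 0.5000: g = -0.29773, g' = -0.8094 → ψ = 0.1322
  ψ = 0.1322: g = -0.01195, g' = -0.8473 → ψ = 0.1181
  ψ = 0.1181: g = 0.00011, g' = -0.8624 → ψ = 0.1182
Converged at ψ = 0.1182.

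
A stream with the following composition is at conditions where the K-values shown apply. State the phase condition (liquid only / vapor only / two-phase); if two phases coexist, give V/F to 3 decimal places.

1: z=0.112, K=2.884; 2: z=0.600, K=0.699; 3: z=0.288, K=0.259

liquid only

ΣzᵢKᵢ = 0.817; Σzᵢ/Kᵢ = 2.009.
Since ΣzᵢKᵢ < 1 the mixture is below its bubble point — single liquid phase.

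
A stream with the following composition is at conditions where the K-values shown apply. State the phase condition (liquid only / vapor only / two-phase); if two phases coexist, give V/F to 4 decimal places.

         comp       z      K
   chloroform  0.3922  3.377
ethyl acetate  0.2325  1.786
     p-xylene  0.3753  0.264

ΣzᵢKᵢ = 1.8388; Σzᵢ/Kᵢ = 1.6679.
Both exceed 1, so a two-phase solution exists.
Material balance + equilibrium reduce to Σ zᵢ(Kᵢ−1)/(1+ψ(Kᵢ−1)) = 0.
Newton iteration, ψ⁰ = 0.52:
  ψ = 0.5200: g = 0.09917, g' = -1.0491 → ψ = 0.6145
  ψ = 0.6145: g = -0.00224, g' = -1.1090 → ψ = 0.6125
Converged at ψ = 0.6125.

two-phase, V/F = 0.6125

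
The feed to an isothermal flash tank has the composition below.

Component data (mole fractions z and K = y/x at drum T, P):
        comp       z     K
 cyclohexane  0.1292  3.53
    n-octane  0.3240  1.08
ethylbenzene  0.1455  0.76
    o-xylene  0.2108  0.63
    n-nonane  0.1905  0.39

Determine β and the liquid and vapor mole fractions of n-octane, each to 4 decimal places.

β = 0.1791, x_n-octane = 0.3194, y_n-octane = 0.3450

Iterate (Newton) starting at β = 0.44:
  β = 0.4400: g = -0.11132, g' = -0.3712 → β = 0.1401
  β = 0.1401: g = 0.02150, g' = -0.5786 → β = 0.1773
  β = 0.1773: g = 0.00099, g' = -0.5275 → β = 0.1791
Converged at β = 0.1791.
Compositions from xᵢ = zᵢ/(1+β(Kᵢ−1)), yᵢ = Kᵢxᵢ:
  cyclohexane: x = 0.0889, y = 0.3138
  n-octane: x = 0.3194, y = 0.3450
  ethylbenzene: x = 0.1520, y = 0.1155
  o-xylene: x = 0.2258, y = 0.1422
  n-nonane: x = 0.2139, y = 0.0834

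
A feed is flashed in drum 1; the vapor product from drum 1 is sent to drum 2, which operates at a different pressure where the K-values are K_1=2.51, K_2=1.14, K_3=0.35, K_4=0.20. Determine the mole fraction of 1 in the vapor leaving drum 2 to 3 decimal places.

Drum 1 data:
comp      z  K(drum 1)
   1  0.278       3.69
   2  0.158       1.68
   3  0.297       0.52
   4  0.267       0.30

y_1 (drum 2) = 0.621

Drum 1:
Material balance + equilibrium reduce to Σ zᵢ(Kᵢ−1)/(1+ψ₁(Kᵢ−1)) = 0.
Feasibility: ΣzᵢKᵢ = 1.526, Σzᵢ/Kᵢ = 1.631 — both > 1, two phases present.
Newton–Raphson from ψ₁ = 0.5:
  ψ₁ = 0.500: g = -0.0760, g' = -0.835 → ψ₁ = 0.409
  ψ₁ = 0.409: g = 0.0010, g' = -0.864 → ψ₁ = 0.410
Converged at ψ₁ = 0.410.
Drum-1 compositions:
  1: x = 0.132, y = 0.488
  2: x = 0.124, y = 0.208
  3: x = 0.370, y = 0.192
  4: x = 0.374, y = 0.112
Drum-2 feed = drum-1 vapor: z₂ = (0.4878, 0.2076, 0.1923, 0.1123).
Drum 2:
Material balance + equilibrium reduce to Σ zᵢ(Kᵢ−1)/(1+ψ₂(Kᵢ−1)) = 0.
g(0) = ΣzᵢKᵢ − 1 = 0.551 and g(1) = 1 − Σzᵢ/Kᵢ = -0.488, so a root lies in (0, 1).
Newton iteration, ψ₂⁰ = 0.61:
  ψ₂ = 0.610: g = 0.0276, g' = -0.802 → ψ₂ = 0.644
Converged at ψ₂ = 0.644.
  1: x = 0.247, y = 0.621
  2: x = 0.190, y = 0.217
  3: x = 0.331, y = 0.116
  4: x = 0.232, y = 0.046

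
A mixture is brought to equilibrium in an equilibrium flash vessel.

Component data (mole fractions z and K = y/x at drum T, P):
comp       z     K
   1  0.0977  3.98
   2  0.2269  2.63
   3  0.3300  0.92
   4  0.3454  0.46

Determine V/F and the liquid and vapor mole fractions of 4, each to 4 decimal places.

Rachford–Rice: g(V/F) = Σ zᵢ(Kᵢ−1)/(1+V/F(Kᵢ−1)) = 0.
g(0) = ΣzᵢKᵢ − 1 = 0.4481 and g(1) = 1 − Σzᵢ/Kᵢ = -0.2204, so a root lies in (0, 1).
Newton iteration, V/F⁰ = 0.62:
  V/F = 0.6200: g = -0.02198, g' = -0.4861 → V/F = 0.5748
  V/F = 0.5748: g = 0.00013, g' = -0.4927 → V/F = 0.5751
Converged at V/F = 0.5751.
Compositions from xᵢ = zᵢ/(1+V/F(Kᵢ−1)), yᵢ = Kᵢxᵢ:
  1: x = 0.0360, y = 0.1433
  2: x = 0.1171, y = 0.3080
  3: x = 0.3459, y = 0.3182
  4: x = 0.5010, y = 0.2304

V/F = 0.5751, x_4 = 0.5010, y_4 = 0.2304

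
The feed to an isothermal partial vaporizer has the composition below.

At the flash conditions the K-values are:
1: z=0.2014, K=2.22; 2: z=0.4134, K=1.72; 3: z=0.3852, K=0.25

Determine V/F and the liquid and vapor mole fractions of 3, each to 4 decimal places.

Material balance + equilibrium reduce to Σ zᵢ(Kᵢ−1)/(1+V/F(Kᵢ−1)) = 0.
Feasibility: ΣzᵢKᵢ = 1.2545, Σzᵢ/Kᵢ = 1.8719 — both > 1, two phases present.
Iterate (Newton) starting at V/F = 0.54:
  V/F = 0.5400: g = -0.12310, g' = -0.8321 → V/F = 0.3921
  V/F = 0.3921: g = -0.01090, g' = -0.7023 → V/F = 0.3765
  V/F = 0.3765: g = -0.00006, g' = -0.6942 → V/F = 0.3764
Converged at V/F = 0.3764.
Compositions from xᵢ = zᵢ/(1+V/F(Kᵢ−1)), yᵢ = Kᵢxᵢ:
  1: x = 0.1380, y = 0.3064
  2: x = 0.3252, y = 0.5594
  3: x = 0.5367, y = 0.1342

V/F = 0.3764, x_3 = 0.5367, y_3 = 0.1342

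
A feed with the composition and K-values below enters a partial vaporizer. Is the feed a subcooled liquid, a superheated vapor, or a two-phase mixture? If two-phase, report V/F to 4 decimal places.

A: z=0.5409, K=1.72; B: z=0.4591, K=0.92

superheated vapor

ΣzᵢKᵢ = 1.3527; Σzᵢ/Kᵢ = 0.8135.
Since Σzᵢ/Kᵢ < 1 the mixture is above its dew point — single vapor phase.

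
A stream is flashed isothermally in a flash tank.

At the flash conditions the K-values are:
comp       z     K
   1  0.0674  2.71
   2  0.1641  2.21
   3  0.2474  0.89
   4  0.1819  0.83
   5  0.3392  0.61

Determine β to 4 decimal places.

Rachford–Rice: g(β) = Σ zᵢ(Kᵢ−1)/(1+β(Kᵢ−1)) = 0.
g(0) = ΣzᵢKᵢ − 1 = 0.1234 and g(1) = 1 − Σzᵢ/Kᵢ = -0.1523, so a root lies in (0, 1).
Newton iteration, β⁰ = 0.49:
  β = 0.4900: g = -0.03867, g' = -0.2415 → β = 0.3298
  β = 0.3298: g = 0.00279, g' = -0.2804 → β = 0.3398
  β = 0.3398: g = 0.00002, g' = -0.2772 → β = 0.3399
Converged at β = 0.3399.

β = 0.3399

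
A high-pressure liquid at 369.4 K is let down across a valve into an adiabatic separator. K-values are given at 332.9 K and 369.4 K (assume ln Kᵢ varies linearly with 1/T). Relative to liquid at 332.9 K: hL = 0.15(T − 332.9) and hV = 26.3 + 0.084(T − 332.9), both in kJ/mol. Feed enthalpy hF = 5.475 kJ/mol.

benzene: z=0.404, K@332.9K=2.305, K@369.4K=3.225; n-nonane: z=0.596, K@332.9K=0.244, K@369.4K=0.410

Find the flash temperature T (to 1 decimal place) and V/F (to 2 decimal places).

Adiabatic flash: solve Rachford–Rice at each trial T, then check hF = ψ·hV(T) + (1−ψ)·hL(T).
  T = 332.9 K: K = (2.305, 0.244), RR gives ψ = 0.078, H_out = 2.043 kJ/mol
  T = 369.4 K: K = (3.225, 0.410), RR gives ψ = 0.417, H_out = 15.435 kJ/mol
  T = 351.1 K: K = (2.749, 0.320), RR gives ψ = 0.254, H_out = 9.097 kJ/mol
  T = 342.0 K: K = (2.523, 0.281), RR gives ψ = 0.170, H_out = 5.741 kJ/mol
  T = 337.4 K: K = (2.412, 0.262), RR gives ψ = 0.125, H_out = 3.927 kJ/mol
  T = 339.7 K: K = (2.467, 0.271), RR gives ψ = 0.148, H_out = 4.847 kJ/mol
Linear interpolation between T = 339.7 (H_out = 4.847) and T = 342.0 (H_out = 5.741) on hF = 5.475 gives T ≈ 341.3 K, at which ψ = 0.16.

T = 341.3 K, V/F = 0.16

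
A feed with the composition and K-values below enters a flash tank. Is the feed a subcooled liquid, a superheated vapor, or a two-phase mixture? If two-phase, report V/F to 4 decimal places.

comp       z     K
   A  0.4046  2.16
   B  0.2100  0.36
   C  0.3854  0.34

two-phase, V/F = 0.1064

ΣzᵢKᵢ = 1.0806; Σzᵢ/Kᵢ = 1.9042.
Both exceed 1, so a two-phase solution exists.
Newton iteration, ψ⁰ = 0.5:
  ψ = 0.5000: g = -0.28025, g' = -0.7781 → ψ = 0.1398
  ψ = 0.1398: g = -0.02400, g' = -0.7106 → ψ = 0.1061
  ψ = 0.1061: g = 0.00023, g' = -0.7248 → ψ = 0.1064
Converged at ψ = 0.1064.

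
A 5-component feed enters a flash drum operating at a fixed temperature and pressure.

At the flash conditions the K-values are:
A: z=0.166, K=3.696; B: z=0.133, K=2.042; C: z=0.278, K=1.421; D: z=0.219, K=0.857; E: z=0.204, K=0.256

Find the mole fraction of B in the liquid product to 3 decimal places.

Rachford–Rice: g(V/F) = Σ zᵢ(Kᵢ−1)/(1+V/F(Kᵢ−1)) = 0.
Feasibility: ΣzᵢKᵢ = 1.520, Σzᵢ/Kᵢ = 1.358 — both > 1, two phases present.
Newton iteration, V/F⁰ = 0.31:
  V/F = 0.310: g = 0.2220, g' = -0.675 → V/F = 0.639
  V/F = 0.639: g = 0.0160, g' = -0.661 → V/F = 0.663
Converged at V/F = 0.663.
Compositions from xᵢ = zᵢ/(1+V/F(Kᵢ−1)), yᵢ = Kᵢxᵢ:
  A: x = 0.060, y = 0.220
  B: x = 0.079, y = 0.161
  C: x = 0.217, y = 0.309
  D: x = 0.242, y = 0.207
  E: x = 0.402, y = 0.103

x_B = 0.079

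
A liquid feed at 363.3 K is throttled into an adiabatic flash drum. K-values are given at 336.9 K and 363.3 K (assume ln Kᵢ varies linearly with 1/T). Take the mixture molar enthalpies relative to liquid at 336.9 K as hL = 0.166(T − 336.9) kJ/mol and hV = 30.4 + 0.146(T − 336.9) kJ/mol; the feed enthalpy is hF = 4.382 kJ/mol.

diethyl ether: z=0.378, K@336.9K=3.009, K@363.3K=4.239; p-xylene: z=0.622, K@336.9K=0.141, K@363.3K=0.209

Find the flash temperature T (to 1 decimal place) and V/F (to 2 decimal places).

T = 338.0 K, V/F = 0.14

Adiabatic flash: solve Rachford–Rice at each trial T, then check hF = ψ·hV(T) + (1−ψ)·hL(T).
  T = 336.9 K: K = (3.009, 0.141), RR gives ψ = 0.130, H_out = 3.965 kJ/mol
  T = 363.3 K: K = (4.239, 0.209), RR gives ψ = 0.286, H_out = 12.921 kJ/mol
  T = 350.1 K: K = (3.595, 0.173), RR gives ψ = 0.217, H_out = 8.740 kJ/mol
  T = 343.5 K: K = (3.294, 0.156), RR gives ψ = 0.177, H_out = 6.454 kJ/mol
  T = 340.2 K: K = (3.150, 0.149), RR gives ψ = 0.155, H_out = 5.239 kJ/mol
  T = 338.5 K: K = (3.077, 0.145), RR gives ψ = 0.142, H_out = 4.591 kJ/mol
Linear interpolation between T = 336.9 (H_out = 3.965) and T = 338.5 (H_out = 4.591) on hF = 4.382 gives T ≈ 338.0 K, at which ψ = 0.14.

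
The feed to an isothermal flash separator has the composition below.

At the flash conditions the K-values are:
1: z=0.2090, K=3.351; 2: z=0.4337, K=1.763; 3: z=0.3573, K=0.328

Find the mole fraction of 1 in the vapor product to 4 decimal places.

Material balance + equilibrium reduce to Σ zᵢ(Kᵢ−1)/(1+ψ(Kᵢ−1)) = 0.
g(0) = ΣzᵢKᵢ − 1 = 0.5822 and g(1) = 1 − Σzᵢ/Kᵢ = -0.3977, so a root lies in (0, 1).
Newton iteration, ψ⁰ = 0.44:
  ψ = 0.4400: g = 0.14836, g' = -0.7459 → ψ = 0.6389
  ψ = 0.6389: g = -0.00191, g' = -0.7941 → ψ = 0.6365
Converged at ψ = 0.6365.
Compositions from xᵢ = zᵢ/(1+ψ(Kᵢ−1)), yᵢ = Kᵢxᵢ:
  1: x = 0.0837, y = 0.2805
  2: x = 0.2919, y = 0.5147
  3: x = 0.6244, y = 0.2048

y_1 = 0.2805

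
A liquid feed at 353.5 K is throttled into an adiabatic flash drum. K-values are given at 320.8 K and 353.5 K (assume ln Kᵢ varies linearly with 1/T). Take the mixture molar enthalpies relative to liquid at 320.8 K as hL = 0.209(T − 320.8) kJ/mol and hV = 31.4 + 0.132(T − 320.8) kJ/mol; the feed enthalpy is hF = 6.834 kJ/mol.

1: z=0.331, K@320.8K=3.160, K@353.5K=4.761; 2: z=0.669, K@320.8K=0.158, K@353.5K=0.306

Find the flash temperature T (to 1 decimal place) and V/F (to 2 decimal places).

T = 330.7 K, V/F = 0.16

Adiabatic flash: solve Rachford–Rice at each trial T, then check hF = ψ·hV(T) + (1−ψ)·hL(T).
  T = 320.8 K: K = (3.160, 0.158), RR gives ψ = 0.083, H_out = 2.618 kJ/mol
  T = 353.5 K: K = (4.761, 0.306), RR gives ψ = 0.299, H_out = 15.472 kJ/mol
  T = 337.1 K: K = (3.915, 0.223), RR gives ψ = 0.197, H_out = 9.334 kJ/mol
  T = 329.0 K: K = (3.529, 0.189), RR gives ψ = 0.144, H_out = 6.129 kJ/mol
  T = 333.1 K: K = (3.722, 0.206), RR gives ψ = 0.171, H_out = 7.776 kJ/mol
  T = 331.1 K: K = (3.627, 0.197), RR gives ψ = 0.158, H_out = 6.980 kJ/mol
Linear interpolation between T = 329.0 (H_out = 6.129) and T = 331.1 (H_out = 6.980) on hF = 6.834 gives T ≈ 330.7 K, at which ψ = 0.16.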